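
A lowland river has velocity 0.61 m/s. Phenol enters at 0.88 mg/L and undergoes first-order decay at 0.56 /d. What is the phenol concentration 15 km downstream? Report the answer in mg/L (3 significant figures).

0.750 mg/L

Travel time t = 15 km / 0.61 m/s = 1.5e+04/0.61 = 2.459e+04 s = 0.2846 d.
First-order decay: C = 0.88·exp(−0.56·0.2846) = 0.88·0.8527 = 0.7504 mg/L.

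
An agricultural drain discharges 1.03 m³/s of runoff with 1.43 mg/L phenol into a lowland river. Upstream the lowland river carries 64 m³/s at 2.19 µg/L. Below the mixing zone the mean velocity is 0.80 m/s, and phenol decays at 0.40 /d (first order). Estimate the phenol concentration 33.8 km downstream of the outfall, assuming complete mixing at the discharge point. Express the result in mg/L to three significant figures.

2.19 µg/L = 0.00219 mg/L.
After complete mixing, C₀ = (1.03·1.43 + 64·0.00219) / 65.03 = 0.0248 mg/L.
Travel time t = 3.38e+04 m / 0.80 m/s = 4.225e+04 s = 0.489 d.
C = 0.0248·exp(−0.40·0.489) = 0.0248·0.8223 = 0.0204 mg/L.

0.0204 mg/L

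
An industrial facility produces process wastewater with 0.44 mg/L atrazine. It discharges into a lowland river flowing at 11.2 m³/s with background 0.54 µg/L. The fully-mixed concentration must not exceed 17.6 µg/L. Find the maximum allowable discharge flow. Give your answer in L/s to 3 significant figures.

452 L/s

0.54 µg/L = 0.00054 mg/L.
17.6 µg/L = 0.0176 mg/L.
Mass balance at complete mixing: C_std·(Q_w + Q_r) = Q_w·C_e + Q_r·C_b.
Rearranging, Q_w = Q_r·(C_std − C_b)/(C_e − C_std) = 11.2·(0.0176 − 0.00054) / (0.44 − 0.0176) = 0.4523 m³/s.
= 452.3 L/s.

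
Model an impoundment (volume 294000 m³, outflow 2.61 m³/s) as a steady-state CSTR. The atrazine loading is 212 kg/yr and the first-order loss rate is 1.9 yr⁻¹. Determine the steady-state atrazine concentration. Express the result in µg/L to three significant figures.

2.56 µg/L

Outflow Q = 2.61 m³/s × 3.156e+07 s/yr = 8.237e+07 m³/yr.
Steady-state CSTR mass balance: W = Q·C + k·V·C, so C = W/(Q + kV).
Q + kV = 8.237e+07 + 1.9·294000 = 8.292e+07 m³/yr.
C = 212/8.292e+07 = 2.557e-06 kg/m³ = 0.002557 mg/L = 2.557 µg/L.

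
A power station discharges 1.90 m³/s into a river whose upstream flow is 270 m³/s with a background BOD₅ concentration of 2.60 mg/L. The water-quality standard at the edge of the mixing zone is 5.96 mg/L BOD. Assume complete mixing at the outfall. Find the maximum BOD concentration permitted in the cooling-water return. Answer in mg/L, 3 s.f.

Mass balance: 5.96·271.9 = 1.9·Cₑ + 270·2.6.
Cₑ = (1621 − 702) / 1.9 = 483.4 mg/L.

483 mg/L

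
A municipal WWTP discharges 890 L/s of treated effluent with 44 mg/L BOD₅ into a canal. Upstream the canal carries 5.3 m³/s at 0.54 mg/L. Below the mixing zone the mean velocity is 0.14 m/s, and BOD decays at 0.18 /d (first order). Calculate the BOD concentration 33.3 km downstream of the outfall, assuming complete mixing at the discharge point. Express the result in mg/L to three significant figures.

4.14 mg/L

890 L/s = 0.89 m³/s.
After complete mixing, C₀ = (0.89·44 + 5.3·0.54) / 6.19 = 6.789 mg/L.
Travel time t = 3.33e+04 m / 0.14 m/s = 2.379e+05 s = 2.753 d.
C = 6.789·exp(−0.18·2.753) = 6.789·0.6092 = 4.136 mg/L.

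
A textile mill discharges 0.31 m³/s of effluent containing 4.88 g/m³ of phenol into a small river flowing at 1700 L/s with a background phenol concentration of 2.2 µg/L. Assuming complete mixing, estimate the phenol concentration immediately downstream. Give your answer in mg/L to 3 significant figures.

0.754 mg/L

1700 L/s = 1.7 m³/s.
2.2 µg/L = 0.0022 mg/L.
Conservation of mass across the mixing zone: C = (0.31·4.88 + 1.7·0.0022) / (0.31 + 1.7) = 1.517/2.01 = 0.7545 mg/L.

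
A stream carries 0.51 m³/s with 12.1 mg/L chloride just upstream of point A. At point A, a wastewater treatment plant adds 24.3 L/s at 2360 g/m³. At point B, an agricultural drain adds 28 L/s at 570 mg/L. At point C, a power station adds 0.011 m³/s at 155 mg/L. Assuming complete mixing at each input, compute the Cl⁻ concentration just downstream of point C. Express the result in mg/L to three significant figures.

24.3 L/s = 0.0243 m³/s.
After input A: C = (0.51·12.1 + 0.0243·2360) / 0.5343 = 118.9 mg/L.
28 L/s = 0.028 m³/s.
After input B: C = (0.5343·118.9 + 0.028·570) / 0.5623 = 141.3 mg/L.
After input C: C = (0.5623·141.3 + 0.011·155) / 0.5733 = 141.6 mg/L.

142 mg/L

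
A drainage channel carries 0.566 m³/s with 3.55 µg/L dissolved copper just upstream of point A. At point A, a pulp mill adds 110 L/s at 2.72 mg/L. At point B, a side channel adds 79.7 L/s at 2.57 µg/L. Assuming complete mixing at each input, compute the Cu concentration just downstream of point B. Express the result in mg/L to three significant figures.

3.55 µg/L = 0.00355 mg/L.
110 L/s = 0.11 m³/s.
After input A: C = (0.566·0.00355 + 0.11·2.72) / 0.676 = 0.4456 mg/L.
79.7 L/s = 0.0797 m³/s.
2.57 µg/L = 0.00257 mg/L.
After input B: C = (0.676·0.4456 + 0.0797·0.00257) / 0.7557 = 0.3989 mg/L.

0.399 mg/L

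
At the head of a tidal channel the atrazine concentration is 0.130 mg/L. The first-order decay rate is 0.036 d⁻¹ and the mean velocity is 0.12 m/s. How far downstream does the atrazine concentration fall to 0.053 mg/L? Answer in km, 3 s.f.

258 km

From C = C₀·e^(−kt), t = ln(C₀/C)/k = ln(0.130/0.053)/0.036 = 0.8972/0.036 = 24.92 d.
Distance = v·t = 0.12 m/s × 2.153e+06 s = 2.584e+05 m = 258.4 km.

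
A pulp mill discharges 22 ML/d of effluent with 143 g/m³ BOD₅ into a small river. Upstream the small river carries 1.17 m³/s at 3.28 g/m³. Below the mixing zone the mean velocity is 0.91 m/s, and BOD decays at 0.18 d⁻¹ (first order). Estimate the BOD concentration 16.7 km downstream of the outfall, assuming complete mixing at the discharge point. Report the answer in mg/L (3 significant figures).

22 ML/d = 0.2546 m³/s.
After complete mixing, C₀ = (0.2546·143 + 1.17·3.28) / 1.425 = 28.25 mg/L.
Travel time t = 1.67e+04 m / 0.91 m/s = 1.835e+04 s = 0.2124 d.
C = 28.25·exp(−0.18·0.2124) = 28.25·0.9625 = 27.19 mg/L.

27.2 mg/L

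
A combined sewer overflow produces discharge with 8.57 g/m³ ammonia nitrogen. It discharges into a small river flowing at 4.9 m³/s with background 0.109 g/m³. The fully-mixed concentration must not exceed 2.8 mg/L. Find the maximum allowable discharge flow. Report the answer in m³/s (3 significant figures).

Mass balance at complete mixing: C_std·(Q_w + Q_r) = Q_w·C_e + Q_r·C_b.
Rearranging, Q_w = Q_r·(C_std − C_b)/(C_e − C_std) = 4.9·(2.8 − 0.109) / (8.57 − 2.8) = 2.285 m³/s.

2.29 m³/s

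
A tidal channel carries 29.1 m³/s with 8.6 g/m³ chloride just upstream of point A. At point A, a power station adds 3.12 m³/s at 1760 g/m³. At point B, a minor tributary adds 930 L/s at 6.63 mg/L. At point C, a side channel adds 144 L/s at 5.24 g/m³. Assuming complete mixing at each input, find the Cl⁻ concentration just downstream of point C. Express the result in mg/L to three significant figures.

After input A: C = (29.1·8.6 + 3.12·1760) / 32.22 = 178.2 mg/L.
930 L/s = 0.93 m³/s.
After input B: C = (32.22·178.2 + 0.93·6.63) / 33.15 = 173.4 mg/L.
144 L/s = 0.144 m³/s.
After input C: C = (33.15·173.4 + 0.144·5.24) / 33.29 = 172.7 mg/L.

173 mg/L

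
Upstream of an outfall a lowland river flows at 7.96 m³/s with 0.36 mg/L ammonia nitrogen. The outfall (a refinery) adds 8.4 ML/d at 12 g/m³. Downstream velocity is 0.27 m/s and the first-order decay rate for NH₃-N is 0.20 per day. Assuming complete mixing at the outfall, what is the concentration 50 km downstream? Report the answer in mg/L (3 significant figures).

0.326 mg/L

8.4 ML/d = 0.09722 m³/s.
After complete mixing, C₀ = (0.09722·12 + 7.96·0.36) / 8.057 = 0.5005 mg/L.
Travel time t = 5e+04 m / 0.27 m/s = 1.852e+05 s = 2.143 d.
C = 0.5005·exp(−0.20·2.143) = 0.5005·0.6514 = 0.326 mg/L.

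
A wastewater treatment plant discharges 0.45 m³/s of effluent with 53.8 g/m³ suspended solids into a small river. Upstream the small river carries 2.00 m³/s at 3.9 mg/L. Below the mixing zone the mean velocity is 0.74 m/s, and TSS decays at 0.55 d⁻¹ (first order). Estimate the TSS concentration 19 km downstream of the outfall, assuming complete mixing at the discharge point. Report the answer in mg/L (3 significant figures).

After complete mixing, C₀ = (0.45·53.8 + 2·3.9) / 2.45 = 13.07 mg/L.
Travel time t = 1.9e+04 m / 0.74 m/s = 2.568e+04 s = 0.2972 d.
C = 13.07·exp(−0.55·0.2972) = 13.07·0.8492 = 11.1 mg/L.

11.1 mg/L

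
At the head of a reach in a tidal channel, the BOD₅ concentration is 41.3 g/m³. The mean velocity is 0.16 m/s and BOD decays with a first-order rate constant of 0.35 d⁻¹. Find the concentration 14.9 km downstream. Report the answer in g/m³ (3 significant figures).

Travel time t = 14.9 km / 0.16 m/s = 1.49e+04/0.16 = 9.312e+04 s = 1.078 d.
First-order decay: C = 41.3·exp(−0.35·1.078) = 41.3·0.6857 = 28.32 g/m³.

28.3 g/m³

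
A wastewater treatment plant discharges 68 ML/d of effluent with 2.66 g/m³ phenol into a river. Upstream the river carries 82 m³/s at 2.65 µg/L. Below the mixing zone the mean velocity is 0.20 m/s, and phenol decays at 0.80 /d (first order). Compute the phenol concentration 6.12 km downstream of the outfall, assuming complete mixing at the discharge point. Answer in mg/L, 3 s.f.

68 ML/d = 0.787 m³/s.
2.65 µg/L = 0.00265 mg/L.
After complete mixing, C₀ = (0.787·2.66 + 82·0.00265) / 82.79 = 0.02791 mg/L.
Travel time t = 6120 m / 0.20 m/s = 3.06e+04 s = 0.3542 d.
C = 0.02791·exp(−0.80·0.3542) = 0.02791·0.7533 = 0.02103 mg/L.

0.0210 mg/L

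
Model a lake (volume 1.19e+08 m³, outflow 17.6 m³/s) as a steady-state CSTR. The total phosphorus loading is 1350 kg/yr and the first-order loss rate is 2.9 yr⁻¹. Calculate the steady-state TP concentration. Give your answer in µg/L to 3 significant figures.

Outflow Q = 17.6 m³/s × 3.156e+07 s/yr = 5.554e+08 m³/yr.
Steady-state CSTR mass balance: W = Q·C + k·V·C, so C = W/(Q + kV).
Q + kV = 5.554e+08 + 2.9·1.19e+08 = 9.005e+08 m³/yr.
C = 1350/9.005e+08 = 1.499e-06 kg/m³ = 0.001499 mg/L = 1.499 µg/L.

1.50 µg/L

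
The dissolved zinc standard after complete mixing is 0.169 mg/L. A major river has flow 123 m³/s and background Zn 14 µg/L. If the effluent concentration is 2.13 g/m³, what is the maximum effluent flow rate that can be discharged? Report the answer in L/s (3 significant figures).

9720 L/s

14 µg/L = 0.014 mg/L.
Mass balance at complete mixing: C_std·(Q_w + Q_r) = Q_w·C_e + Q_r·C_b.
Rearranging, Q_w = Q_r·(C_std − C_b)/(C_e − C_std) = 123·(0.169 − 0.014) / (2.13 − 0.169) = 9.722 m³/s.
= 9722 L/s.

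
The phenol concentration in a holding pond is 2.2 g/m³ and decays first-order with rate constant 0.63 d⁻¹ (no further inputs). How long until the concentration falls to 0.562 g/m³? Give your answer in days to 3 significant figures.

t = ln(C₀/C)/k = ln(2.2/0.562)/0.63 = 1.365/0.63 = 2.166 d.

2.17 d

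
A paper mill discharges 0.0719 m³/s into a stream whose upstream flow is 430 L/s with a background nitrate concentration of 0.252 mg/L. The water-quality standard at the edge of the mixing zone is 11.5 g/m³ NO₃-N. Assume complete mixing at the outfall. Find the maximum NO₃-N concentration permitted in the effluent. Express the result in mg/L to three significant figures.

78.8 mg/L

430 L/s = 0.43 m³/s.
Mass balance: 11.5·0.5019 = 0.0719·Cₑ + 0.43·0.252.
Cₑ = (5.772 − 0.1084) / 0.0719 = 78.77 mg/L.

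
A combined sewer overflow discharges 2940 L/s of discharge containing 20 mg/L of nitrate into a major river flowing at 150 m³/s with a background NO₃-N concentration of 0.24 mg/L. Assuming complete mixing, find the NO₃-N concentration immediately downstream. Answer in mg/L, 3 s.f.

2940 L/s = 2.94 m³/s.
Conservation of mass across the mixing zone: C = (2.94·20 + 150·0.24) / (2.94 + 150) = 94.8/152.9 = 0.6199 mg/L.

0.620 mg/L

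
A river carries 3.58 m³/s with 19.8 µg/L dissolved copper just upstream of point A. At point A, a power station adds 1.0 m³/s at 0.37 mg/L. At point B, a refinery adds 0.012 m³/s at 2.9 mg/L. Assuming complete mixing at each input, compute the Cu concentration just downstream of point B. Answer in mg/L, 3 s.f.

0.104 mg/L

19.8 µg/L = 0.0198 mg/L.
After input A: C = (3.58·0.0198 + 1·0.37) / 4.58 = 0.09626 mg/L.
After input B: C = (4.58·0.09626 + 0.012·2.9) / 4.592 = 0.1036 mg/L.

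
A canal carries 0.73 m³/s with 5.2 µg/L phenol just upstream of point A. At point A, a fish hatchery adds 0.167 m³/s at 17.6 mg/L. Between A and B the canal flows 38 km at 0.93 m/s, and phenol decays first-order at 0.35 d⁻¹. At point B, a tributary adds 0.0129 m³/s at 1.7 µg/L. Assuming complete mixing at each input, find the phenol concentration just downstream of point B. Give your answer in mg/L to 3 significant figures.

2.74 mg/L

5.2 µg/L = 0.0052 mg/L.
After input A: C = (0.73·0.0052 + 0.167·17.6) / 0.897 = 3.281 mg/L.
Over the 38 km reach to input B (t = 4.086e+04 s = 0.4729 d), decay gives C = 3.281·exp(−0.35·0.4729) = 2.78 mg/L.
1.7 µg/L = 0.0017 mg/L.
After input B: C = (0.897·2.78 + 0.0129·0.0017) / 0.9099 = 2.741 mg/L.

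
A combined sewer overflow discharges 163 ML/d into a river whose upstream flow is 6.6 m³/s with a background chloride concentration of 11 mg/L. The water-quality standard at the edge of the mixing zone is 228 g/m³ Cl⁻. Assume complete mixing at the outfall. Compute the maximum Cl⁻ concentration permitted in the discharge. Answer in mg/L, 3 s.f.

163 ML/d = 1.887 m³/s.
Mass balance: 228·8.487 = 1.887·Cₑ + 6.6·11.
Cₑ = (1935 − 72.6) / 1.887 = 987.2 mg/L.

987 mg/L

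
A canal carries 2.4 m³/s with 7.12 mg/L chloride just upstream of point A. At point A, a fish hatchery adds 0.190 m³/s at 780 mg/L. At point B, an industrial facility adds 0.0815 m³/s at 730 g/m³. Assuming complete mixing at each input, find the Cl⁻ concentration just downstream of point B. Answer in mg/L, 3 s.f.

After input A: C = (2.4·7.12 + 0.19·780) / 2.59 = 63.82 mg/L.
After input B: C = (2.59·63.82 + 0.0815·730) / 2.671 = 84.14 mg/L.

84.1 mg/L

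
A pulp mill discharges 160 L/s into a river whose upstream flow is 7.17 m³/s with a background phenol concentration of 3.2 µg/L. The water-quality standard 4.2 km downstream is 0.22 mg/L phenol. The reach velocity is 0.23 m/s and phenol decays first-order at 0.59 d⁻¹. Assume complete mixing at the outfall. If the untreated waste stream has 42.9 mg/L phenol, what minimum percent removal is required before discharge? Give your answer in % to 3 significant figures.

73.7 %

160 L/s = 0.16 m³/s.
3.2 µg/L = 0.0032 mg/L.
Travel time to the compliance point: t = 4200/0.23 = 1.826e+04 s = 0.2114 d; decay factor exp(−0.59·0.2114) = 0.8828.
So the concentration just after mixing may be at most 0.22/0.8828 = 0.2492 mg/L.
Mass balance: 0.2492·7.33 = 0.16·Cₑ + 7.17·0.0032.
Cₑ = (1.827 − 0.02294) / 0.16 = 11.27 mg/L.
Required removal = 1 − 11.27/42.9 = 73.72 %.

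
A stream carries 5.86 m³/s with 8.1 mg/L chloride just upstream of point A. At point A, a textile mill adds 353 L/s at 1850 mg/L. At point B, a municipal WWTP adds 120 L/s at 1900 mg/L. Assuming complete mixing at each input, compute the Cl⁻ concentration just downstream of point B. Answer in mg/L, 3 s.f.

147 mg/L

353 L/s = 0.353 m³/s.
After input A: C = (5.86·8.1 + 0.353·1850) / 6.213 = 112.8 mg/L.
120 L/s = 0.12 m³/s.
After input B: C = (6.213·112.8 + 0.12·1900) / 6.333 = 146.6 mg/L.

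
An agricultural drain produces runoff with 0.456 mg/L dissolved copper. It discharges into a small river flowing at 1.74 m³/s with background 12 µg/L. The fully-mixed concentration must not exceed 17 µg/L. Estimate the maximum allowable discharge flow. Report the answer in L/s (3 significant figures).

19.8 L/s

12 µg/L = 0.012 mg/L.
17 µg/L = 0.017 mg/L.
Mass balance at complete mixing: C_std·(Q_w + Q_r) = Q_w·C_e + Q_r·C_b.
Rearranging, Q_w = Q_r·(C_std − C_b)/(C_e − C_std) = 1.74·(0.017 − 0.012) / (0.456 − 0.017) = 0.01982 m³/s.
= 19.82 L/s.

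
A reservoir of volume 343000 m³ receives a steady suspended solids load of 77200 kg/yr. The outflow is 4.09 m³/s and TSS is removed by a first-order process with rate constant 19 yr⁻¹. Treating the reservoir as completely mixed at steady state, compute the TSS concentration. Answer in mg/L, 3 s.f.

0.569 mg/L

Outflow Q = 4.09 m³/s × 3.156e+07 s/yr = 1.291e+08 m³/yr.
Steady-state CSTR mass balance: W = Q·C + k·V·C, so C = W/(Q + kV).
Q + kV = 1.291e+08 + 19·343000 = 1.356e+08 m³/yr.
C = 77200/1.356e+08 = 0.0005694 kg/m³ = 0.5694 mg/L.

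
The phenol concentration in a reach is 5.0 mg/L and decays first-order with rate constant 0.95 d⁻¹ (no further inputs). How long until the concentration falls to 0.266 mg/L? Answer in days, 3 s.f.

3.09 d

t = ln(C₀/C)/k = ln(5.0/0.266)/0.95 = 2.934/0.95 = 3.088 d.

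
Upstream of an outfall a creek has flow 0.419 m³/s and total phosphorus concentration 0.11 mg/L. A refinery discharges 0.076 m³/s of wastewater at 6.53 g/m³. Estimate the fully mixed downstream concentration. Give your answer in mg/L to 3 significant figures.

1.10 mg/L

Conservation of mass across the mixing zone: C = (0.076·6.53 + 0.419·0.11) / (0.076 + 0.419) = 0.5424/0.495 = 1.096 mg/L.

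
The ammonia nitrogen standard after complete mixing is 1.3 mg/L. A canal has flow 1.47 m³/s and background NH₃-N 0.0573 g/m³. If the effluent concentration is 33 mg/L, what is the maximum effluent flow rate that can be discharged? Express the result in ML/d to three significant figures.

4.98 ML/d

Mass balance at complete mixing: C_std·(Q_w + Q_r) = Q_w·C_e + Q_r·C_b.
Rearranging, Q_w = Q_r·(C_std − C_b)/(C_e − C_std) = 1.47·(1.3 − 0.0573) / (33 − 1.3) = 0.05763 m³/s.
= 4.979 ML/d.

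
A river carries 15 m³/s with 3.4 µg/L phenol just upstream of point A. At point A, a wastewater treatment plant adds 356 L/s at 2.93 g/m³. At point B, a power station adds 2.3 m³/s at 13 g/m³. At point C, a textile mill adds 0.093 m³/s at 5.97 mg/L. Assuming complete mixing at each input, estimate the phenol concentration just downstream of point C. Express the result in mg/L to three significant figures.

3.4 µg/L = 0.0034 mg/L.
356 L/s = 0.356 m³/s.
After input A: C = (15·0.0034 + 0.356·2.93) / 15.36 = 0.07125 mg/L.
After input B: C = (15.36·0.07125 + 2.3·13) / 17.66 = 1.755 mg/L.
After input C: C = (17.66·1.755 + 0.093·5.97) / 17.75 = 1.778 mg/L.

1.78 mg/L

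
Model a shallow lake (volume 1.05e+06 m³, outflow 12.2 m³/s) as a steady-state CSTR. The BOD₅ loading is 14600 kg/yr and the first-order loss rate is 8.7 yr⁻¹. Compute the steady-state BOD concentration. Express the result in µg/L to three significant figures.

Outflow Q = 12.2 m³/s × 3.156e+07 s/yr = 3.85e+08 m³/yr.
Steady-state CSTR mass balance: W = Q·C + k·V·C, so C = W/(Q + kV).
Q + kV = 3.85e+08 + 8.7·1.05e+06 = 3.941e+08 m³/yr.
C = 14600/3.941e+08 = 3.704e-05 kg/m³ = 0.03704 mg/L = 37.04 µg/L.

37.0 µg/L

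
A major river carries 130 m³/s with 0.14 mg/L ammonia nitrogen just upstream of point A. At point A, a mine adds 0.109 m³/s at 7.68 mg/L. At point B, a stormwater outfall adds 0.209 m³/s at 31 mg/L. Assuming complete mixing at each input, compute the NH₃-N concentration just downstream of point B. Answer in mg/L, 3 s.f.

0.196 mg/L

After input A: C = (130·0.14 + 0.109·7.68) / 130.1 = 0.1463 mg/L.
After input B: C = (130.1·0.1463 + 0.209·31) / 130.3 = 0.1958 mg/L.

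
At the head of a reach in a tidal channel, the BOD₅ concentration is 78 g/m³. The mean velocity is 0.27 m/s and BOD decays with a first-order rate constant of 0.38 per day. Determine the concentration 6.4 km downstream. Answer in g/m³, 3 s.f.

Travel time t = 6.4 km / 0.27 m/s = 6400/0.27 = 2.37e+04 s = 0.2743 d.
First-order decay: C = 78·exp(−0.38·0.2743) = 78·0.901 = 70.28 g/m³.

70.3 g/m³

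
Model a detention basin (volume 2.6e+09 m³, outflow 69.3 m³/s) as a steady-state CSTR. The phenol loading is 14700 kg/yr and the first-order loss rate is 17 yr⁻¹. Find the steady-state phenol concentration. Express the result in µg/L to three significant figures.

0.317 µg/L

Outflow Q = 69.3 m³/s × 3.156e+07 s/yr = 2.187e+09 m³/yr.
Steady-state CSTR mass balance: W = Q·C + k·V·C, so C = W/(Q + kV).
Q + kV = 2.187e+09 + 17·2.6e+09 = 4.639e+10 m³/yr.
C = 14700/4.639e+10 = 3.169e-07 kg/m³ = 0.0003169 mg/L = 0.3169 µg/L.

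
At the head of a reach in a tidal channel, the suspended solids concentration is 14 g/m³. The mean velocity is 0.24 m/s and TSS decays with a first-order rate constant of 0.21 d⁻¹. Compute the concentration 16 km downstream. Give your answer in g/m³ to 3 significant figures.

11.9 g/m³

Travel time t = 16 km / 0.24 m/s = 1.6e+04/0.24 = 6.667e+04 s = 0.7716 d.
First-order decay: C = 14·exp(−0.21·0.7716) = 14·0.8504 = 11.91 g/m³.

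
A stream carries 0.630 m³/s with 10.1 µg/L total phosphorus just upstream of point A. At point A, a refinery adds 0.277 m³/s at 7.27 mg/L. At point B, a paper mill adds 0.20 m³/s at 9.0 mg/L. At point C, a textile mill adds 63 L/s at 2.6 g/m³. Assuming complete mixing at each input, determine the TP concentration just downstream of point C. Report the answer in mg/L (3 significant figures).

10.1 µg/L = 0.0101 mg/L.
After input A: C = (0.63·0.0101 + 0.277·7.27) / 0.907 = 2.227 mg/L.
After input B: C = (0.907·2.227 + 0.2·9) / 1.107 = 3.451 mg/L.
63 L/s = 0.063 m³/s.
After input C: C = (1.107·3.451 + 0.063·2.6) / 1.17 = 3.405 mg/L.

3.41 mg/L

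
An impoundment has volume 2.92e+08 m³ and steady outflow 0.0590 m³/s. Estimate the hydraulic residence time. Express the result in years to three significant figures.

Q = 0.0590 m³/s × 3.156e+07 s/yr = 1.862e+06 m³/yr.
Hydraulic residence time τ = V/Q = 2.92e+08/1.862e+06 = 156.8 yr.

157 yr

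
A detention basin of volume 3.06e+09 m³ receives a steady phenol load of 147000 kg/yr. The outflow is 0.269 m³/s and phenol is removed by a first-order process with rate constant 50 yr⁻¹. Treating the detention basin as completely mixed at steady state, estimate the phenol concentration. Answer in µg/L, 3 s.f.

0.961 µg/L

Outflow Q = 0.269 m³/s × 3.156e+07 s/yr = 8.489e+06 m³/yr.
Steady-state CSTR mass balance: W = Q·C + k·V·C, so C = W/(Q + kV).
Q + kV = 8.489e+06 + 50·3.06e+09 = 1.53e+11 m³/yr.
C = 147000/1.53e+11 = 9.607e-07 kg/m³ = 0.0009607 mg/L = 0.9607 µg/L.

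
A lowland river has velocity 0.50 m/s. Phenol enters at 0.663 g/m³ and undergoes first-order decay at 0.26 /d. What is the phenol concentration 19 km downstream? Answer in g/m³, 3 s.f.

0.591 g/m³

Travel time t = 19 km / 0.50 m/s = 1.9e+04/0.50 = 3.8e+04 s = 0.4398 d.
First-order decay: C = 0.663·exp(−0.26·0.4398) = 0.663·0.8919 = 0.5914 g/m³.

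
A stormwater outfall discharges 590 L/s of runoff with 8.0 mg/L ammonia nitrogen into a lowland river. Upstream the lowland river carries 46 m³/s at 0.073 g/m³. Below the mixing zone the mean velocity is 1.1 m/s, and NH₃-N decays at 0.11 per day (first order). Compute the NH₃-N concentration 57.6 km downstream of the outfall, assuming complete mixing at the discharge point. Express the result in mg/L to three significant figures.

590 L/s = 0.59 m³/s.
After complete mixing, C₀ = (0.59·8 + 46·0.073) / 46.59 = 0.1734 mg/L.
Travel time t = 5.76e+04 m / 1.1 m/s = 5.236e+04 s = 0.6061 d.
C = 0.1734·exp(−0.11·0.6061) = 0.1734·0.9355 = 0.1622 mg/L.

0.162 mg/L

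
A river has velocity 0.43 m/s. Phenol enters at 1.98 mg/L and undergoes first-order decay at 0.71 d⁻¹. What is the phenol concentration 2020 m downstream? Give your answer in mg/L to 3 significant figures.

Travel time t = 2020 m / 0.43 m/s = 2020/0.43 = 4698 s = 0.05437 d.
First-order decay: C = 1.98·exp(−0.71·0.05437) = 1.98·0.9621 = 1.905 mg/L.

1.91 mg/L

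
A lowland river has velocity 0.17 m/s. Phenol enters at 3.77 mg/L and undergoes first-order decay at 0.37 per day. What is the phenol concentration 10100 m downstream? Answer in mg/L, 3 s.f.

Travel time t = 10100 m / 0.17 m/s = 1.01e+04/0.17 = 5.941e+04 s = 0.6876 d.
First-order decay: C = 3.77·exp(−0.37·0.6876) = 3.77·0.7754 = 2.923 mg/L.

2.92 mg/L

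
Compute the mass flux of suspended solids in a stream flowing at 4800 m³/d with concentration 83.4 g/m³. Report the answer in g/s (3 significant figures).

4.63 g/s

4800 m³/d = 0.05556 m³/s.
Mass flux = Q·C = 0.05556 m³/s × 83.4 g/m³ = 4.633 g/s.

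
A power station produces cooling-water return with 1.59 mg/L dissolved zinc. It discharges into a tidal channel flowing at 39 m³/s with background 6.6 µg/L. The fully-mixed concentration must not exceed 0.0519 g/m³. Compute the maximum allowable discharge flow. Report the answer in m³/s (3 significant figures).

6.6 µg/L = 0.0066 mg/L.
Mass balance at complete mixing: C_std·(Q_w + Q_r) = Q_w·C_e + Q_r·C_b.
Rearranging, Q_w = Q_r·(C_std − C_b)/(C_e − C_std) = 39·(0.0519 − 0.0066) / (1.59 − 0.0519) = 1.149 m³/s.

1.15 m³/s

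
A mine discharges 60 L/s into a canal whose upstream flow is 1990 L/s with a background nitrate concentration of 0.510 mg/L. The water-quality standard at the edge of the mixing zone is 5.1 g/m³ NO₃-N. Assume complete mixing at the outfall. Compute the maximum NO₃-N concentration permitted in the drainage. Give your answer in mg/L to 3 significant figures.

157 mg/L

60 L/s = 0.06 m³/s.
1990 L/s = 1.99 m³/s.
Mass balance: 5.1·2.05 = 0.06·Cₑ + 1.99·0.51.
Cₑ = (10.45 − 1.015) / 0.06 = 157.3 mg/L.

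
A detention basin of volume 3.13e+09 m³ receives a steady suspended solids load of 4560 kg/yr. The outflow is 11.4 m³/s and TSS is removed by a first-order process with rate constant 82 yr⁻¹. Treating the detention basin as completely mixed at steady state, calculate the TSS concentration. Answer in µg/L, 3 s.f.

Outflow Q = 11.4 m³/s × 3.156e+07 s/yr = 3.598e+08 m³/yr.
Steady-state CSTR mass balance: W = Q·C + k·V·C, so C = W/(Q + kV).
Q + kV = 3.598e+08 + 82·3.13e+09 = 2.57e+11 m³/yr.
C = 4560/2.57e+11 = 1.774e-08 kg/m³ = 1.774e-05 mg/L = 0.01774 µg/L.

0.0177 µg/L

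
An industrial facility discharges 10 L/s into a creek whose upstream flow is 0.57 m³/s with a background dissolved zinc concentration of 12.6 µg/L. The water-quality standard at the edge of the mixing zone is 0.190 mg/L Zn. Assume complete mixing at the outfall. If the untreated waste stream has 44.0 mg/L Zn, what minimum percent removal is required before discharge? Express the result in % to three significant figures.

76.6 %

10 L/s = 0.01 m³/s.
12.6 µg/L = 0.0126 mg/L.
Mass balance: 0.19·0.58 = 0.01·Cₑ + 0.57·0.0126.
Cₑ = (0.1102 − 0.007182) / 0.01 = 10.3 mg/L.
Required removal = 1 − 10.3/44.0 = 76.59 %.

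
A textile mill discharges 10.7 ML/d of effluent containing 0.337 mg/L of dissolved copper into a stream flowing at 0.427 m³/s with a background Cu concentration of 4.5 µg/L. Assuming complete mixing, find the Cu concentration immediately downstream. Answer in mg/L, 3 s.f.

10.7 ML/d = 0.1238 m³/s.
4.5 µg/L = 0.0045 mg/L.
By mass balance at complete mixing, C = (0.1238·0.337 + 0.427·0.0045) / (0.1238 + 0.427) = 0.04366/0.5508 = 0.07925 mg/L.

0.0793 mg/L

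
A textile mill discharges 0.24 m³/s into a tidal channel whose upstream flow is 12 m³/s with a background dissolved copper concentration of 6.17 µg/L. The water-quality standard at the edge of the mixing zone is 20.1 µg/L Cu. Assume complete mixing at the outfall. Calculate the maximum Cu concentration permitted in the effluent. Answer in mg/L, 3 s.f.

6.17 µg/L = 0.00617 mg/L.
20.1 µg/L = 0.0201 mg/L.
Mass balance: 0.0201·12.24 = 0.24·Cₑ + 12·0.00617.
Cₑ = (0.246 − 0.07404) / 0.24 = 0.7166 mg/L.

0.717 mg/L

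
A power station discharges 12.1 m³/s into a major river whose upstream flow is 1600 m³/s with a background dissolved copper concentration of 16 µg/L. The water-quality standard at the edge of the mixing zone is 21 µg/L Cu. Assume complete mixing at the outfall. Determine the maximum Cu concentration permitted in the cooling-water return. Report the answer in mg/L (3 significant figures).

0.682 mg/L

16 µg/L = 0.016 mg/L.
21 µg/L = 0.021 mg/L.
Mass balance: 0.021·1612 = 12.1·Cₑ + 1600·0.016.
Cₑ = (33.85 − 25.6) / 12.1 = 0.6822 mg/L.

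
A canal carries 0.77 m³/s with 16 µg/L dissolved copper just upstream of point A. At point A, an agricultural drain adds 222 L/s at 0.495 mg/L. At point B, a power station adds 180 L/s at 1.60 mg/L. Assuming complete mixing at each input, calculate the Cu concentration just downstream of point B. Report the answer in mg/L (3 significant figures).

0.350 mg/L

16 µg/L = 0.016 mg/L.
222 L/s = 0.222 m³/s.
After input A: C = (0.77·0.016 + 0.222·0.495) / 0.992 = 0.1232 mg/L.
180 L/s = 0.18 m³/s.
After input B: C = (0.992·0.1232 + 0.18·1.6) / 1.172 = 0.35 mg/L.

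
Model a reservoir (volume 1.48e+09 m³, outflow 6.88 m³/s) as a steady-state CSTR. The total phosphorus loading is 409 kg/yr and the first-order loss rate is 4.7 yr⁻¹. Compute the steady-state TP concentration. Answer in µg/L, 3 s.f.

Outflow Q = 6.88 m³/s × 3.156e+07 s/yr = 2.171e+08 m³/yr.
Steady-state CSTR mass balance: W = Q·C + k·V·C, so C = W/(Q + kV).
Q + kV = 2.171e+08 + 4.7·1.48e+09 = 7.173e+09 m³/yr.
C = 409/7.173e+09 = 5.702e-08 kg/m³ = 5.702e-05 mg/L = 0.05702 µg/L.

0.0570 µg/L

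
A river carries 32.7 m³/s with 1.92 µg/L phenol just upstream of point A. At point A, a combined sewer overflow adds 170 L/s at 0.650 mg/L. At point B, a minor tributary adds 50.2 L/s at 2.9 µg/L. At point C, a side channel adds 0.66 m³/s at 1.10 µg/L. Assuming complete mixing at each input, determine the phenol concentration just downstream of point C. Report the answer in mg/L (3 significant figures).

0.00519 mg/L

1.92 µg/L = 0.00192 mg/L.
170 L/s = 0.17 m³/s.
After input A: C = (32.7·0.00192 + 0.17·0.65) / 32.87 = 0.005272 mg/L.
50.2 L/s = 0.0502 m³/s.
2.9 µg/L = 0.0029 mg/L.
After input B: C = (32.87·0.005272 + 0.0502·0.0029) / 32.92 = 0.005268 mg/L.
1.10 µg/L = 0.0011 mg/L.
After input C: C = (32.92·0.005268 + 0.66·0.0011) / 33.58 = 0.005186 mg/L.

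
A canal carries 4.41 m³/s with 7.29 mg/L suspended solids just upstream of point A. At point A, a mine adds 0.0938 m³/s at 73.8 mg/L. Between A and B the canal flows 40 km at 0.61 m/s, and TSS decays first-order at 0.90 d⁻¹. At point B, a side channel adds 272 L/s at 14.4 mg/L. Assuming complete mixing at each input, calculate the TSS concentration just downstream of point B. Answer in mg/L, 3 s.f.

4.95 mg/L

After input A: C = (4.41·7.29 + 0.0938·73.8) / 4.504 = 8.675 mg/L.
Over the 40 km reach to input B (t = 6.557e+04 s = 0.759 d), decay gives C = 8.675·exp(−0.90·0.759) = 4.382 mg/L.
272 L/s = 0.272 m³/s.
After input B: C = (4.504·4.382 + 0.272·14.4) / 4.776 = 4.952 mg/L.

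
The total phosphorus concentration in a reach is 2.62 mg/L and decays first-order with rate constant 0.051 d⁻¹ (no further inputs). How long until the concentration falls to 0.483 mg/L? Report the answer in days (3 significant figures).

t = ln(C₀/C)/k = ln(2.62/0.483)/0.051 = 1.691/0.051 = 33.16 d.

33.2 d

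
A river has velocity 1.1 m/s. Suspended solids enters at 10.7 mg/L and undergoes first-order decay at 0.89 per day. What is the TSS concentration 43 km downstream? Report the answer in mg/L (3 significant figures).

Travel time t = 43 km / 1.1 m/s = 4.3e+04/1.1 = 3.909e+04 s = 0.4524 d.
First-order decay: C = 10.7·exp(−0.89·0.4524) = 10.7·0.6685 = 7.153 mg/L.

7.15 mg/L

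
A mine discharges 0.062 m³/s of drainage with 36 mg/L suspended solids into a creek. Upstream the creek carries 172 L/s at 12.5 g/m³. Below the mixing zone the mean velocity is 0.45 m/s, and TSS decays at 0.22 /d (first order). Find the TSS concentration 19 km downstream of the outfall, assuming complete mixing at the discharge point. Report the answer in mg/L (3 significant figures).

16.8 mg/L

172 L/s = 0.172 m³/s.
After complete mixing, C₀ = (0.062·36 + 0.172·12.5) / 0.234 = 18.73 mg/L.
Travel time t = 1.9e+04 m / 0.45 m/s = 4.222e+04 s = 0.4887 d.
C = 18.73·exp(−0.22·0.4887) = 18.73·0.8981 = 16.82 mg/L.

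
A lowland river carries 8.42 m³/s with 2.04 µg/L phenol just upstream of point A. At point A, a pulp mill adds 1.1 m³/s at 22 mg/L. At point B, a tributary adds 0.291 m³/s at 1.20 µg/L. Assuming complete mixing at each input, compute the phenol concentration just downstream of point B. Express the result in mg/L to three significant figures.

2.47 mg/L

2.04 µg/L = 0.00204 mg/L.
After input A: C = (8.42·0.00204 + 1.1·22) / 9.52 = 2.544 mg/L.
1.20 µg/L = 0.0012 mg/L.
After input B: C = (9.52·2.544 + 0.291·0.0012) / 9.811 = 2.468 mg/L.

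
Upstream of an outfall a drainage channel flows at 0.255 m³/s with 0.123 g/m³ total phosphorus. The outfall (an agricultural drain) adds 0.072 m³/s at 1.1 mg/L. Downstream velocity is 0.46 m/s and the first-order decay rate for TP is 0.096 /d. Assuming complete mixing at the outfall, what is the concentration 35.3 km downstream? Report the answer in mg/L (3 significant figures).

0.310 mg/L

After complete mixing, C₀ = (0.072·1.1 + 0.255·0.123) / 0.327 = 0.3381 mg/L.
Travel time t = 3.53e+04 m / 0.46 m/s = 7.674e+04 s = 0.8882 d.
C = 0.3381·exp(−0.096·0.8882) = 0.3381·0.9183 = 0.3105 mg/L.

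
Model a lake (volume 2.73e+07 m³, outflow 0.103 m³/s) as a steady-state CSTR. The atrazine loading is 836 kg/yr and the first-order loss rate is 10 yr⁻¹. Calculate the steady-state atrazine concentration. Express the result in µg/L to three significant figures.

Outflow Q = 0.103 m³/s × 3.156e+07 s/yr = 3.25e+06 m³/yr.
Steady-state CSTR mass balance: W = Q·C + k·V·C, so C = W/(Q + kV).
Q + kV = 3.25e+06 + 10·2.73e+07 = 2.763e+08 m³/yr.
C = 836/2.763e+08 = 3.026e-06 kg/m³ = 0.003026 mg/L = 3.026 µg/L.

3.03 µg/L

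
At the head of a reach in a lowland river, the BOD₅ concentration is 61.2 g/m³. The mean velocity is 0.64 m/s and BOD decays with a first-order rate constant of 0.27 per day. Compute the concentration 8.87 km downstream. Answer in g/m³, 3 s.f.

58.6 g/m³

Travel time t = 8.87 km / 0.64 m/s = 8870/0.64 = 1.386e+04 s = 0.1604 d.
First-order decay: C = 61.2·exp(−0.27·0.1604) = 61.2·0.9576 = 58.61 g/m³.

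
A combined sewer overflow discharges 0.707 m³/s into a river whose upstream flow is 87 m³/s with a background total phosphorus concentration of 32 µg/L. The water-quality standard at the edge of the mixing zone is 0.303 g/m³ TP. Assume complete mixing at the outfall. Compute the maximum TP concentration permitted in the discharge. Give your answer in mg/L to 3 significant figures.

33.7 mg/L

32 µg/L = 0.032 mg/L.
Mass balance: 0.303·87.71 = 0.707·Cₑ + 87·0.032.
Cₑ = (26.58 − 2.784) / 0.707 = 33.65 mg/L.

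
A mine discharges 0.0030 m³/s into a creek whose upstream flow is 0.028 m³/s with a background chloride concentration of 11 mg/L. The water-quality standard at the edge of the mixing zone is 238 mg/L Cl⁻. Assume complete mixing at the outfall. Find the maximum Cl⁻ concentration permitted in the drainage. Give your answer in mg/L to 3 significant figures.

2360 mg/L

Mass balance: 238·0.031 = 0.003·Cₑ + 0.028·11.
Cₑ = (7.378 − 0.308) / 0.003 = 2357 mg/L.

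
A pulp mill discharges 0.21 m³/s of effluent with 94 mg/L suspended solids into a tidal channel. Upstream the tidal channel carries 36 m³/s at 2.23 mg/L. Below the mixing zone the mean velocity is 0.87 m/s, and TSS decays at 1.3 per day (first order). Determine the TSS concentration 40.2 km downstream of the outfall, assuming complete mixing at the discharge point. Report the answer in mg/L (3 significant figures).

After complete mixing, C₀ = (0.21·94 + 36·2.23) / 36.21 = 2.762 mg/L.
Travel time t = 4.02e+04 m / 0.87 m/s = 4.621e+04 s = 0.5348 d.
C = 2.762·exp(−1.3·0.5348) = 2.762·0.499 = 1.378 mg/L.

1.38 mg/L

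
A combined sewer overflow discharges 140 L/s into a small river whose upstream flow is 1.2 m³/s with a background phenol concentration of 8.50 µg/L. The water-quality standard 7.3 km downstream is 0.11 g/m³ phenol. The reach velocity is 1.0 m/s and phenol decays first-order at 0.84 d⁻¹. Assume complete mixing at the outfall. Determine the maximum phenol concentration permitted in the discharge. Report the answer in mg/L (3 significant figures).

140 L/s = 0.14 m³/s.
8.50 µg/L = 0.0085 mg/L.
Travel time to the compliance point: t = 7300/1.0 = 7300 s = 0.08449 d; decay factor exp(−0.84·0.08449) = 0.9315.
So the concentration just after mixing may be at most 0.11/0.9315 = 0.1181 mg/L.
Mass balance: 0.1181·1.34 = 0.14·Cₑ + 1.2·0.0085.
Cₑ = (0.1582 − 0.0102) / 0.14 = 1.057 mg/L.

1.06 mg/L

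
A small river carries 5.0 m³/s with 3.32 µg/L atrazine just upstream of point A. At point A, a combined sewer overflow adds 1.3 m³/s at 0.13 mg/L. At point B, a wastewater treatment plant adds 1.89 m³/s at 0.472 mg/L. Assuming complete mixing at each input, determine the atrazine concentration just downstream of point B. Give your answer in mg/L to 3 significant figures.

3.32 µg/L = 0.00332 mg/L.
After input A: C = (5·0.00332 + 1.3·0.13) / 6.3 = 0.02946 mg/L.
After input B: C = (6.3·0.02946 + 1.89·0.472) / 8.19 = 0.1316 mg/L.

0.132 mg/L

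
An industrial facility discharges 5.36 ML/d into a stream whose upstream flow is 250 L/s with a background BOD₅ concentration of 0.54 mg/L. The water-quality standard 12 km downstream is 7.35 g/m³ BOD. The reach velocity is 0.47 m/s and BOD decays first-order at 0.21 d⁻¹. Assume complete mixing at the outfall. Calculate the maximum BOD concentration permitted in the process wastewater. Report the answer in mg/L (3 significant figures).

5.36 ML/d = 0.06204 m³/s.
250 L/s = 0.25 m³/s.
Travel time to the compliance point: t = 1.2e+04/0.47 = 2.553e+04 s = 0.2955 d; decay factor exp(−0.21·0.2955) = 0.9398.
So the concentration just after mixing may be at most 7.35/0.9398 = 7.821 mg/L.
Mass balance: 7.821·0.312 = 0.06204·Cₑ + 0.25·0.54.
Cₑ = (2.44 − 0.135) / 0.06204 = 37.16 mg/L.

37.2 mg/L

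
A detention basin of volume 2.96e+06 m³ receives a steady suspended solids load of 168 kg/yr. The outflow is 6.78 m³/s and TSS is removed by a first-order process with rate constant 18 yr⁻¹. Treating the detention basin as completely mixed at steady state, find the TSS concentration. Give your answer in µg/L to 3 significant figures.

0.629 µg/L

Outflow Q = 6.78 m³/s × 3.156e+07 s/yr = 2.14e+08 m³/yr.
Steady-state CSTR mass balance: W = Q·C + k·V·C, so C = W/(Q + kV).
Q + kV = 2.14e+08 + 18·2.96e+06 = 2.672e+08 m³/yr.
C = 168/2.672e+08 = 6.286e-07 kg/m³ = 0.0006286 mg/L = 0.6286 µg/L.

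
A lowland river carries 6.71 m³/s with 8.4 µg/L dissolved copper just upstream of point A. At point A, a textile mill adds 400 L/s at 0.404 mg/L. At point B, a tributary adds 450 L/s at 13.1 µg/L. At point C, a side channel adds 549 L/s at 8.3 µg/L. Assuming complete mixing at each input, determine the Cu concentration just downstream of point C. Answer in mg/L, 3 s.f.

8.4 µg/L = 0.0084 mg/L.
400 L/s = 0.4 m³/s.
After input A: C = (6.71·0.0084 + 0.4·0.404) / 7.11 = 0.03066 mg/L.
450 L/s = 0.45 m³/s.
13.1 µg/L = 0.0131 mg/L.
After input B: C = (7.11·0.03066 + 0.45·0.0131) / 7.56 = 0.02961 mg/L.
549 L/s = 0.549 m³/s.
8.3 µg/L = 0.0083 mg/L.
After input C: C = (7.56·0.02961 + 0.549·0.0083) / 8.109 = 0.02817 mg/L.

0.0282 mg/L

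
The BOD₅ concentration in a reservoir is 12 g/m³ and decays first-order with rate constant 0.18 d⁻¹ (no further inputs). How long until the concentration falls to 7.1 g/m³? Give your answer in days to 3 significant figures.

t = ln(C₀/C)/k = ln(12/7.1)/0.18 = 0.5248/0.18 = 2.916 d.

2.92 d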